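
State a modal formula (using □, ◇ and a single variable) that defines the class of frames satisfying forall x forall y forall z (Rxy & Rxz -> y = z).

◇p → □p

A defining formula is ◇p → □p (the CD axiom).
Suppose ◇p→□p is valid. Take Rxy, Rxz and set V(p)={y}. Then ◇p at x, so □p at x, so p at z, i.e. z=y.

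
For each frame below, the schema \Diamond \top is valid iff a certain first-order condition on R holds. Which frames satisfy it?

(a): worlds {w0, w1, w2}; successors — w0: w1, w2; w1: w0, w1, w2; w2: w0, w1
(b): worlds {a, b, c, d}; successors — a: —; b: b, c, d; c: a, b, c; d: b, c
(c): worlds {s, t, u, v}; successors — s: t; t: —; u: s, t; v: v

(a)

Frame correspondent (Sahlqvist): \forall x \exists y Rxy — i.e. seriality.
(a): satisfies the condition.
(b): fails — world a has no successor.
(c): fails — world t has no successor.
Valid on: (a).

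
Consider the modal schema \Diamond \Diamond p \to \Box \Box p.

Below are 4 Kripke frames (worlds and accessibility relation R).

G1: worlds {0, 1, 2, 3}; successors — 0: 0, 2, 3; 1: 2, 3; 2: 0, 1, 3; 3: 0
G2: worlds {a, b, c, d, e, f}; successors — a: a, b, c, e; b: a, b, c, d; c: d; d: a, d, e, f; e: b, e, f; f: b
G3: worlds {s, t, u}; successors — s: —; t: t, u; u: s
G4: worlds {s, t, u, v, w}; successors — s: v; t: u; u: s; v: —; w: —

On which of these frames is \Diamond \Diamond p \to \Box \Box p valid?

Frame correspondent (Sahlqvist): \forall x \forall y \forall z ((x R^2 y \wedge x R^2 z) \to \exists w (y = w \wedge z = w)) — i.e. a generalized confluence (Geach) condition.
G1: fails — 0R²0, 0R²1 but 0 ≠ 1.
G2: fails — aR²a, aR²b but a ≠ b.
G3: fails — tR²s, tR²t but s ≠ t.
G4: satisfies the condition.

G4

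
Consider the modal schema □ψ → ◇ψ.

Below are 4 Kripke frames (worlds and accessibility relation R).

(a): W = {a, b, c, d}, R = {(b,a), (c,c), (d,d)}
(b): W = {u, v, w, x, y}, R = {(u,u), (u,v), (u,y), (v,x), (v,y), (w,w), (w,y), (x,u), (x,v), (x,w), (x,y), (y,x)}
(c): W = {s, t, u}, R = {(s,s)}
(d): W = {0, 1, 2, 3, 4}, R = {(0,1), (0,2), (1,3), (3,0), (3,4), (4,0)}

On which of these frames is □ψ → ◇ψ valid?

The schema corresponds to seriality: ∀x ∃y Rxy.
(a): fails — world a has no successor.
(b): satisfies the condition.
(c): fails — world t has no successor.
(d): fails — world 2 has no successor.

(b)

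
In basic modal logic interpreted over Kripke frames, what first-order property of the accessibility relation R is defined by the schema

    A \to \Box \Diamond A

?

symmetry

This is the B axiom.
Its frame correspondent is symmetry — \forall x \forall y (Rxy \to Ryx).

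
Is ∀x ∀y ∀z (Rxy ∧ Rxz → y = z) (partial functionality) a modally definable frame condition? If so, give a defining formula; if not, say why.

Definable; ◇q → □q defines it

Yes: it is partial functionality, defined by the CD schema ◇q → □q.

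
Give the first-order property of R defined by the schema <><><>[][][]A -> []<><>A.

forall x forall y forall z ((x R^3 y & xRz) -> exists w (y R^3 w & z R^2 w))

This is a Sahlqvist (Geach-type) schema ◇^3□^3A → □^1◇^2A.
Minimal-valuation argument: fix x; take any y with xR^3y and any z with xR^1z. Set V(A) to the set of worlds R-reachable from y in exactly 3 steps. Then □^3A holds at y, so the antecedent holds at x; validity forces ◇^2A at z, giving a w with zR^2w and yR^3w.
First-order correspondent: forall x forall y forall z ((x R^3 y & xRz) -> exists w (y R^3 w & z R^2 w)).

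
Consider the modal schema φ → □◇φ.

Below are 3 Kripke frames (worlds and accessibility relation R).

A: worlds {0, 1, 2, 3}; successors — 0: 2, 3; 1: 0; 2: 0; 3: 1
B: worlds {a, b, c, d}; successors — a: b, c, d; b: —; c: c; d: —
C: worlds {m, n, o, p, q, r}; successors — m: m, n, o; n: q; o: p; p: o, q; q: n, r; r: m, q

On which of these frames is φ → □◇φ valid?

This is the axiom for symmetry; its first-order frame correspondent is ∀x ∀y (Rxy → Ryx).
A: fails — R10 but not R01.
B: fails — Rac but not Rca.
C: fails — Rrm but not Rmr.
Valid on no frame.

none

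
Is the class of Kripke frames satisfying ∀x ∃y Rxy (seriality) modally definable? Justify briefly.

Yes: it is seriality, defined by the D schema □q → ◇q.
Suppose □q→◇q is valid. At any x set V(q)=W. Then □q at x, so ◇q at x, so x has a successor.

Definable; □q → ◇q defines it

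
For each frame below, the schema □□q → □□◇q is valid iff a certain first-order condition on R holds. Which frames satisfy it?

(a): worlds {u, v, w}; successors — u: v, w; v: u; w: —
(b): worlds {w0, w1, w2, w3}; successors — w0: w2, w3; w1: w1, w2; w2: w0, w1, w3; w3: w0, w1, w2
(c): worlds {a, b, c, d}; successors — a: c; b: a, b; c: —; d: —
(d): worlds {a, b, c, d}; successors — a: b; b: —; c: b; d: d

(b), (d)

Frame correspondent (Sahlqvist): ∀x ∀z (xR²z → ∃w (xR²w ∧ zRw)) — i.e. a generalized confluence (Geach) condition.
(a): fails — uR²u but no t with uR²t and uRt.
(b): satisfies the condition.
(c): fails — bR²c but no w with bR²w and cRw.
(d): satisfies the condition.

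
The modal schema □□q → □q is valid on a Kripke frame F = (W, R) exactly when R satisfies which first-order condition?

Suppose □□q→□q is valid. Take Rxy and set V(q)={w : xR²w}. Then □□q at x, so □q at x, so q at y, i.e. ∃z(Rxz∧Rzy).
The converse is a direct semantic check.
So the correspondent is density.

density: ∀x ∀y (Rxy → ∃z (Rxz ∧ Rzy))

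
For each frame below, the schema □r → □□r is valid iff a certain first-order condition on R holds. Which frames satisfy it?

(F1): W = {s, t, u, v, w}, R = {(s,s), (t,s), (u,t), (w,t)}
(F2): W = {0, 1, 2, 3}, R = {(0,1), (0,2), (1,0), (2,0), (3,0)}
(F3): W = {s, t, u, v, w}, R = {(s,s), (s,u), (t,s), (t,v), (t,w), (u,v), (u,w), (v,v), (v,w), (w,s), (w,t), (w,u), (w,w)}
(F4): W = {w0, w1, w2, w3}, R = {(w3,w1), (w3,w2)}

This is the axiom for transitivity; its first-order frame correspondent is ∀x ∀y ∀z (Rxy ∧ Ryz → Rxz).
(F1): fails — Rut and Rts but not Rus.
(F2): fails — R10 and R02 but not R12.
(F3): fails — Rwt and Rtv but not Rwv.
(F4): holds.
Valid on: (F4).

(F4)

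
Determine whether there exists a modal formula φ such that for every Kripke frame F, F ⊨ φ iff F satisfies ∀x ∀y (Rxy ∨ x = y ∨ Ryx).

Modal frame validity is preserved under disjoint unions.
Take 2 disjoint single-world reflexive frames: each is trivially connected, but their disjoint union has 2 worlds with no edge between distinct components, so it is not connected.
So no modal formula (or set of formulas) defines exactly the connected frames.

No — not modally definable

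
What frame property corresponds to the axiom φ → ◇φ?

Replacing φ by ¬φ and contraposing gives the equivalent schema □φ → φ.
Suppose □φ→φ is valid. At any x set V(φ)={w : Rxw}. Then □φ holds at x, so φ holds at x, i.e. Rxx.
The converse is a direct semantic check.
So the correspondent is reflexivity.

reflexivity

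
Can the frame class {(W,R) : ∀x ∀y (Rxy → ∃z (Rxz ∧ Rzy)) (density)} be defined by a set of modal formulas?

Yes: it is density, defined by the C4 schema □□r → □r.
Suppose □□r→□r is valid. Take Rxy and set V(r)={w : xR²w}. Then □□r at x, so □r at x, so r at y, i.e. ∃z(Rxz∧Rzy).

Definable; □□r → □r defines it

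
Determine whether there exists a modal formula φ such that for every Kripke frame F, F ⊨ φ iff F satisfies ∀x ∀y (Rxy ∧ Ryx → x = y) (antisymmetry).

Modal frame validity is preserved under surjective bounded morphisms.
The 6-cycle (worlds s,t,u,v,w,x with s→t→u→v→w→x→s) is antisymmetric. Sending even-indexed worlds to • and odd-indexed worlds to ∘ is a surjective bounded morphism onto the two-world frame with •↔∘, which is not antisymmetric.
So no modal formula (or set of formulas) defines exactly the antisymmetric frames.

No — not modally definable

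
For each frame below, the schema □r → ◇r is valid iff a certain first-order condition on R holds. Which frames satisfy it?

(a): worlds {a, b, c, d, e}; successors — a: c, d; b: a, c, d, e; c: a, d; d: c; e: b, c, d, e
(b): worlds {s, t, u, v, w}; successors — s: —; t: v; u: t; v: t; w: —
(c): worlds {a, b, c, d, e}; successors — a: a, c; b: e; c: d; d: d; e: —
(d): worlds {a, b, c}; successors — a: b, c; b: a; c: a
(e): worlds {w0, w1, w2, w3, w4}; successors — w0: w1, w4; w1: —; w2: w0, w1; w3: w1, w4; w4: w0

(a), (d)

Frame correspondent (Sahlqvist): ∀x ∃y Rxy — i.e. seriality.
(a): holds.
(b): fails — world s has no successor.
(c): fails — world e has no successor.
(d): holds.
(e): fails — world w1 has no successor.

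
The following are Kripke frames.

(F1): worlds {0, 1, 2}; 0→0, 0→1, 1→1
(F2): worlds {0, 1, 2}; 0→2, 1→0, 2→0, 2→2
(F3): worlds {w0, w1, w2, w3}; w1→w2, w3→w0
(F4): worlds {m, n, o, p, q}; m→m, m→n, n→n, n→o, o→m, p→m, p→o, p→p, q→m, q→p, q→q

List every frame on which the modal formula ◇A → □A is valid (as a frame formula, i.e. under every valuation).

Frame correspondent (Sahlqvist): ∀x ∀y ∀z (Rxy ∧ Rxz → y = z) — i.e. partial functionality.
(F1): fails — 0 sees both 0 and 1.
(F2): fails — 2 sees both 0 and 2.
(F3): satisfies the condition.
(F4): fails — m sees both m and n.
Valid on: (F3).

(F3)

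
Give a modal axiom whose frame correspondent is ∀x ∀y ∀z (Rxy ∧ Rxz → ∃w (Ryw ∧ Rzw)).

◇□p → □◇p

A defining formula is ◇□p → □◇p (the .2 axiom).
Suppose ◇□p→□◇p is valid. Take Rxy, Rxz and set V(p)={w : Ryw}. Then □p at y so ◇□p at x, so □◇p at x, so ◇p at z, giving w with Rzw and Ryw.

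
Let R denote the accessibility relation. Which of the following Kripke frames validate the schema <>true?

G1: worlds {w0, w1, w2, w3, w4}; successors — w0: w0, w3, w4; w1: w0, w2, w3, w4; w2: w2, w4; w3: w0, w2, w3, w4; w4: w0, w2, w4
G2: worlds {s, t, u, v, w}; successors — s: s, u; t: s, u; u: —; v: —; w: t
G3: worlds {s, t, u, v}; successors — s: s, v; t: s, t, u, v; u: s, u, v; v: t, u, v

G1, G3

This is the axiom for seriality; its first-order frame correspondent is forall x exists y Rxy.
G1: satisfies the condition.
G2: fails — world u has no successor.
G3: satisfies the condition.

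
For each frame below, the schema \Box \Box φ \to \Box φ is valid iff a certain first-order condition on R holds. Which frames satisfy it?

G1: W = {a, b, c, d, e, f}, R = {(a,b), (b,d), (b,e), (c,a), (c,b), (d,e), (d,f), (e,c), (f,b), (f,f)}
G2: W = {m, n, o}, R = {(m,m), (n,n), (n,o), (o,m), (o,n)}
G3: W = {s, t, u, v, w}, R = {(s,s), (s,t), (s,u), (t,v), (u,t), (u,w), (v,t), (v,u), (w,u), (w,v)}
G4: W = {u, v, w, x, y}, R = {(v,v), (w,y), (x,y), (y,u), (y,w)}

G2

Frame correspondent (Sahlqvist): \forall x \forall y (Rxy \to \exists z (Rxz \wedge Rzy)) — i.e. density.
G1: fails — Rab but no z with Raz and Rzb.
G2: holds.
G3: fails — Rtv but no z with Rtz and Rzv.
G4: fails — Rwy but no z with Rwz and Rzy.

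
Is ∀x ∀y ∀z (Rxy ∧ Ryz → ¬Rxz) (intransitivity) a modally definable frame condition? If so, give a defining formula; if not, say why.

Not definable by any modal formula

Modal frame validity is preserved under surjective bounded morphisms.
The 5-cycle (worlds s,t,u,v,w with s→t→u→v→w→s) is intransitive. Mapping every world to a single reflexive point • is a surjective bounded morphism; the reflexive point is not intransitive (R••∧R•• but R••).
So the class is not modally definable.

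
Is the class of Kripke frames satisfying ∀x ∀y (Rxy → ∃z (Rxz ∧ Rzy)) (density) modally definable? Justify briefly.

Yes, by □□q → □q

This is a Sahlqvist condition; the C4 axiom □□q → □q defines it.
Suppose □□q→□q is valid. Take Rxy and set V(q)={w : xR²w}. Then □□q at x, so □q at x, so q at y, i.e. ∃z(Rxz∧Rzy).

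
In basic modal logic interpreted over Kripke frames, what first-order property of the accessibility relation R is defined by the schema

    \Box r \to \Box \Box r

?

transitivity: \forall x \forall y \forall z (Rxy \wedge Ryz \to Rxz)

This schema is the 4 axiom.
Its frame correspondent is transitivity — \forall x \forall y \forall z (Rxy \wedge Ryz \to Rxz).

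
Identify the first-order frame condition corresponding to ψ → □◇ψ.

Symmetry

Suppose ψ→□◇ψ is valid. Take Rxy and set V(ψ)={x}. Then ψ at x, so □◇ψ at x, so ◇ψ at y, so some z with Ryz has ψ; z=x, i.e. Ryx.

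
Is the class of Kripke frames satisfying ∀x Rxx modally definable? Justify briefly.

Yes: it is reflexivity, defined by the T schema □r → r.
Suppose □r→r is valid. At any x set V(r)={w : Rxw}. Then □r holds at x, so r holds at x, i.e. Rxx.

Definable; □r → r defines it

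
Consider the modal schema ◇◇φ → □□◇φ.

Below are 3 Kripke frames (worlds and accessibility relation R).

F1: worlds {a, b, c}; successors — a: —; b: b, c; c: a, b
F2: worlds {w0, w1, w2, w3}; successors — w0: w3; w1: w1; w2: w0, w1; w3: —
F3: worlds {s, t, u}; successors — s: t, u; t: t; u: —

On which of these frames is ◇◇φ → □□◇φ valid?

Frame correspondent (Sahlqvist): ∀x ∀y ∀z ((xR²y ∧ xR²z) → ∃w (y = w ∧ zRw)) — i.e. a generalized confluence (Geach) condition.
F1: fails — bR²a, bR²a but no w with a=w and aRw.
F2: fails — w2R²w1, w2R²w3 but no w with w1=w and w3Rw.
F3: ✓.

F3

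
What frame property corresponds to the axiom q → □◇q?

symmetry

Suppose q→□◇q is valid. Take Rxy and set V(q)={x}. Then q at x, so □◇q at x, so ◇q at y, so some z with Ryz has q; z=x, i.e. Ryx.
The converse is a direct semantic check.
So the correspondent is symmetry.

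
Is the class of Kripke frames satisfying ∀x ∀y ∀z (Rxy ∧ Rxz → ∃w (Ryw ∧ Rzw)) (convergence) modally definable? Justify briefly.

The condition is convergence. A defining modal formula is ◇□p → □◇p.
Suppose ◇□p→□◇p is valid. Take Rxy, Rxz and set V(p)={w : Ryw}. Then □p at y so ◇□p at x, so □◇p at x, so ◇p at z, giving w with Rzw and Ryw.

Definable; ◇□p → □◇p defines it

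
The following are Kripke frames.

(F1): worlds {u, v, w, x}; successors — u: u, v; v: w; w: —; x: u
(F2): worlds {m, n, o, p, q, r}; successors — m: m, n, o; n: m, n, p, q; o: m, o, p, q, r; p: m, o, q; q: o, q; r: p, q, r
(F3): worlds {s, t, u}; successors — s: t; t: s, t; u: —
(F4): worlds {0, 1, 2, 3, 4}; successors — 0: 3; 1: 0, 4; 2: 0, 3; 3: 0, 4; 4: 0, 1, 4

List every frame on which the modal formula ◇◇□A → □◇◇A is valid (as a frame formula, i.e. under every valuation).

This is the axiom for a generalized confluence (Geach) condition; its first-order frame correspondent is ∀x ∀y ∀z ((xR²y ∧ xRz) → ∃w (yRw ∧ zR²w)).
(F1): fails — uR²u, uRv but no t with uRt and vR²t.
(F2): satisfies the condition.
(F3): satisfies the condition.
(F4): fails — 1R²0, 1R0 but no w with 0Rw and 0R²w.

(F2), (F3)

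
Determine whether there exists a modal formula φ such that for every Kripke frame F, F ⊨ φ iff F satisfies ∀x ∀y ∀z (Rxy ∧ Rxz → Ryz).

The condition is the Euclidean property. A defining modal formula is ◇q → □◇q.
Suppose ◇q→□◇q is valid. Take Rxy, Rxz and set V(q)={y}. Then ◇q at x, so □◇q at x, so ◇q at z, so some w with Rzw has q; w=y, i.e. Rzy. By symmetry of the argument, Ryz.

Yes, by ◇q → □◇q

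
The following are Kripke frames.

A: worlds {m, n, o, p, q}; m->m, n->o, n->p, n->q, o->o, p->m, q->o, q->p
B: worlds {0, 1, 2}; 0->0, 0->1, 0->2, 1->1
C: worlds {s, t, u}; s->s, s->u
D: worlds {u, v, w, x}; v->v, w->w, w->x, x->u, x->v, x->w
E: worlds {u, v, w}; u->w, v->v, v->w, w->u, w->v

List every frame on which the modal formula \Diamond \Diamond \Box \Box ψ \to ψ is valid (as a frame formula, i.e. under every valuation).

Frame correspondent (Sahlqvist): \forall x \forall y (x R^2 y \to \exists w (y R^2 w \wedge x = w)) — i.e. a generalized confluence (Geach) condition.
A: fails — nR²m but no w with mR²w and n=w.
B: fails — 0R²1 but no w with 1R²w and 0=w.
C: fails — sR²u but no w with uR²w and s=w.
D: fails — wR²u but no t with uR²t and w=t.
E: holds.
Valid on: E.

E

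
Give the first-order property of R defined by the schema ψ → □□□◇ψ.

∀x ∀z (xR³z → ∃w (x = w ∧ zRw))

This is a Sahlqvist (Geach-type) schema ◇^0□^0ψ → □^3◇^1ψ.
First-order correspondent: ∀x ∀z (xR³z → ∃w (x = w ∧ zRw)).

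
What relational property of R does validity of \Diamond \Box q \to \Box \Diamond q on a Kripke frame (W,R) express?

Suppose ◇□q→□◇q is valid. Take Rxy, Rxz and set V(q)={w : Ryw}. Then □q at y so ◇□q at x, so □◇q at x, so ◇q at z, giving w with Rzw and Ryw.

convergence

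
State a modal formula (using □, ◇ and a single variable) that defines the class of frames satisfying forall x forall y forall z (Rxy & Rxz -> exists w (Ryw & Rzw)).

A defining formula is ◇□q → □◇q (the .2 axiom).

◇□q → □◇q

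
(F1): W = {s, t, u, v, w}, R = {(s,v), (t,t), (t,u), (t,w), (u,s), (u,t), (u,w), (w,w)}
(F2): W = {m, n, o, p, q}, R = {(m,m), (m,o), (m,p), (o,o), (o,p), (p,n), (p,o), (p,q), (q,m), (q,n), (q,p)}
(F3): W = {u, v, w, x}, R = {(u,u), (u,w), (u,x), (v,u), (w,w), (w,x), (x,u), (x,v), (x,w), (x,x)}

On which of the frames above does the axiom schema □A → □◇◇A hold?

(F3)

Frame correspondent (Sahlqvist): ∀x ∀z (xRz → ∃w (xRw ∧ zR²w)) — i.e. a generalized confluence (Geach) condition.
(F1): fails — sRv but no w* with sRw* and vR²w*.
(F2): fails — pRn but no w with pRw and nR²w.
(F3): condition met.
Valid on: (F3).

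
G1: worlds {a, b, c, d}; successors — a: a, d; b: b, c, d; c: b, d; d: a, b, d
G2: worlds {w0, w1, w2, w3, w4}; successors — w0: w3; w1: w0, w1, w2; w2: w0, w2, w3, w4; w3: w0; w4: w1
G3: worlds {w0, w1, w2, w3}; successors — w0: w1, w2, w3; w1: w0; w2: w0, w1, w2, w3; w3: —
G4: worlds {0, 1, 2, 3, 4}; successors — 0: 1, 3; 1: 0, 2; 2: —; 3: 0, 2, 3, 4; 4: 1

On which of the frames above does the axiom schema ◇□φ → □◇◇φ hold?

G1

Frame correspondent (Sahlqvist): ∀x ∀y ∀z ((xRy ∧ xRz) → ∃w (yRw ∧ zR²w)) — i.e. a generalized confluence (Geach) condition.
G1: ✓.
G2: fails — w0Rw3, w0Rw3 but no w with w3Rw and w3R²w.
G3: fails — w0Rw1, w0Rw1 but no w with w1Rw and w1R²w.
G4: fails — 0R1, 0R1 but no w with 1Rw and 1R²w.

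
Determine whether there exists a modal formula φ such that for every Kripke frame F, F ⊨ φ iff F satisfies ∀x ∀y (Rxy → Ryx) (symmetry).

This is a Sahlqvist condition; the B axiom p → □◇p defines it.

Definable; p → □◇p defines it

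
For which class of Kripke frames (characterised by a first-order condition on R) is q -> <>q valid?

Equivalently (dual form): □q → q.
Suppose □q→q is valid. At any x set V(q)={w : Rxw}. Then □q holds at x, so q holds at x, i.e. Rxx.
Conversely, any frame satisfying forall x Rxx validates the schema.
Frame condition: forall x Rxx.

Reflexivity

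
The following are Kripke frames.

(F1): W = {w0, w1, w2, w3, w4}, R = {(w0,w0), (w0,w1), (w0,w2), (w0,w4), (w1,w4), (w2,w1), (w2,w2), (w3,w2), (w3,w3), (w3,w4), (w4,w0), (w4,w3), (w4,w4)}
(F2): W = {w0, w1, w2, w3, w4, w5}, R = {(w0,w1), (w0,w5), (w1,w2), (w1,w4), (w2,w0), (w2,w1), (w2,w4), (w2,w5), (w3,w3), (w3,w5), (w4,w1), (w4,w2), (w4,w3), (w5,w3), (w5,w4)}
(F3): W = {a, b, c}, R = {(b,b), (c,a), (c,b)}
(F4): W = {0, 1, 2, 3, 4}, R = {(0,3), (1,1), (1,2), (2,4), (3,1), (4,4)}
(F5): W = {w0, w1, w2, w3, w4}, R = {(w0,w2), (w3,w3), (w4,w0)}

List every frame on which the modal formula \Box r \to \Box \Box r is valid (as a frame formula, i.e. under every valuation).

(F3)

The schema corresponds to transitivity: \forall x \forall y \forall z (Rxy \wedge Ryz \to Rxz).
(F1): fails — Rw0w4 and Rw4w3 but not Rw0w3.
(F2): fails — Rw1w2 and Rw2w5 but not Rw1w5.
(F3): satisfies the condition.
(F4): fails — R31 and R12 but not R32.
(F5): fails — Rw4w0 and Rw0w2 but not Rw4w2.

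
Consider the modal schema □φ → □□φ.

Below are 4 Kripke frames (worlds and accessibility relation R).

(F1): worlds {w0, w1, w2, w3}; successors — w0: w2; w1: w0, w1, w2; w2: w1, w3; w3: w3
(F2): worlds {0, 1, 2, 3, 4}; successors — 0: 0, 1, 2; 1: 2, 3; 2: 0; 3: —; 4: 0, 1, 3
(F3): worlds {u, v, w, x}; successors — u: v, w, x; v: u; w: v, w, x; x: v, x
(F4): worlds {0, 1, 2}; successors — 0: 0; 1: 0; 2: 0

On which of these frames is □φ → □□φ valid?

The schema corresponds to transitivity: ∀x ∀y ∀z (Rxy ∧ Ryz → Rxz).
(F1): fails — Rw1w2 and Rw2w3 but not Rw1w3.
(F2): fails — R12 and R20 but not R10.
(F3): fails — Ruv and Rvu but not Ruu.
(F4): holds.
Valid on: (F4).

(F4)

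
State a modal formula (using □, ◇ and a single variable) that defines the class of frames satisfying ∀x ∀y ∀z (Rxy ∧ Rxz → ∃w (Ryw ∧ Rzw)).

◇□p → □◇p

A defining formula is ◇□p → □◇p (the .2 axiom).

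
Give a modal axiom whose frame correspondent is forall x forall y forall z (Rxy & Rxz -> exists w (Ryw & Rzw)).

◇□r → □◇r

This is convergence; the standard corresponding axiom is .2: ◇□r → □◇r.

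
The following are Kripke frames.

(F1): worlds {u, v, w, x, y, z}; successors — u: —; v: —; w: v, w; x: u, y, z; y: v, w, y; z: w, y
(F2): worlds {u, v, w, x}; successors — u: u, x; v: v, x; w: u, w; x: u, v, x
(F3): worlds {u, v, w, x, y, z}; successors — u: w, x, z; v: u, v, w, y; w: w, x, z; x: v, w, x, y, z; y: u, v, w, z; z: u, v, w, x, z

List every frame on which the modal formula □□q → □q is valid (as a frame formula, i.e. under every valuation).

(F2), (F3)

The schema corresponds to density: ∀x ∀y (Rxy → ∃z (Rxz ∧ Rzy)).
(F1): fails — Rxu but no t with Rxt and Rtu.
(F2): ✓.
(F3): ✓.
Valid on: (F2), (F3).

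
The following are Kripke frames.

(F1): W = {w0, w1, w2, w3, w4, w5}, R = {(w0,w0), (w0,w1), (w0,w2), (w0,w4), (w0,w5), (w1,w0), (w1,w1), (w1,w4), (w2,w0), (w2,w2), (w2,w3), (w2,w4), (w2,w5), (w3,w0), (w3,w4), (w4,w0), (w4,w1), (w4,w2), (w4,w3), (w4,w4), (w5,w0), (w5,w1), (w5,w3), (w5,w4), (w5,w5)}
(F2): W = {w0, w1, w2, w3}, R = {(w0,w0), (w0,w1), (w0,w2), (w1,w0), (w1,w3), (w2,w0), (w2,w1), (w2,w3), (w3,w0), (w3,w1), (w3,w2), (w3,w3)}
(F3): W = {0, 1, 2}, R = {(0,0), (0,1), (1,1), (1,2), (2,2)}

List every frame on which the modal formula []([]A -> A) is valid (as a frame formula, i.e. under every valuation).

The schema corresponds to shift-reflexivity: forall x forall y (Rxy -> Ryy).
(F1): fails — Rw4w3 but not Rw3w3.
(F2): fails — Rw3w1 but not Rw1w1.
(F3): ✓.
Valid on: (F3).

(F3)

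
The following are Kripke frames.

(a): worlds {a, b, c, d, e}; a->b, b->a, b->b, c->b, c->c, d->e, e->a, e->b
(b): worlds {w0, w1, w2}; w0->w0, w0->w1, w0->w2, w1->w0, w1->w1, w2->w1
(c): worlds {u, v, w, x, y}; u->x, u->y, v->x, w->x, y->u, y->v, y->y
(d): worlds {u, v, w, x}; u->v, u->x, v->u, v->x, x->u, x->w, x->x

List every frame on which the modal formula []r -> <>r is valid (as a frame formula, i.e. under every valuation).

(a), (b)

This is the axiom for seriality; its first-order frame correspondent is forall x exists y Rxy.
(a): holds.
(b): holds.
(c): fails — world x has no successor.
(d): fails — world w has no successor.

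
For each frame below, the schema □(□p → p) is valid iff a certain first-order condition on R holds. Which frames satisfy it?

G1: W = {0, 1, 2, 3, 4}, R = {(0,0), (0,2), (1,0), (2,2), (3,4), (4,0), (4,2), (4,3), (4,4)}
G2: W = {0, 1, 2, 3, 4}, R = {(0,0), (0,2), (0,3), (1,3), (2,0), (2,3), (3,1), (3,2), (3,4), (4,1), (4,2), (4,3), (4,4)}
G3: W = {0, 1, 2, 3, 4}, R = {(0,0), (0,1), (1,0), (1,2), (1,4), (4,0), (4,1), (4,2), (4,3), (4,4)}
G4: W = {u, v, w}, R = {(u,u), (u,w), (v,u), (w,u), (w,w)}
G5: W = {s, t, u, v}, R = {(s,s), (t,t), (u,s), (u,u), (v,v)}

G4, G5

The schema corresponds to shift-reflexivity: ∀x ∀y (Rxy → Ryy).
G1: fails — R43 but not R33.
G2: fails — R32 but not R22.
G3: fails — R12 but not R22.
G4: holds.
G5: holds.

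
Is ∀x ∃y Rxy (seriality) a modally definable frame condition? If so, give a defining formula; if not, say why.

Yes — defined by □r → ◇r

Yes: it is seriality, defined by the D schema □r → ◇r.
Suppose □r→◇r is valid. At any x set V(r)=W. Then □r at x, so ◇r at x, so x has a successor.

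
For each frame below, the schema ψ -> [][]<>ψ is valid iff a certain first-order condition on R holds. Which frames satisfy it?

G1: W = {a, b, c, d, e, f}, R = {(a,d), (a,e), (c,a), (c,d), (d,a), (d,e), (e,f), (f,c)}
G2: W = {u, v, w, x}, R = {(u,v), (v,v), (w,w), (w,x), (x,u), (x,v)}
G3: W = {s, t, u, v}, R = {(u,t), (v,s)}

Frame correspondent (Sahlqvist): forall x forall z (x R^2 z -> exists w (x = w & zRw)) — i.e. a generalized confluence (Geach) condition.
G1: fails — aR²a but no w with a=w and aRw.
G2: fails — uR²v but no t with u=t and vRt.
G3: ✓.
Valid on: G3.

G3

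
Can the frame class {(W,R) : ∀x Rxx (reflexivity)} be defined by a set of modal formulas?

Yes, by □q → q

The condition is reflexivity. A defining modal formula is □q → q.
Suppose □q→q is valid. At any x set V(q)={w : Rxw}. Then □q holds at x, so q holds at x, i.e. Rxx.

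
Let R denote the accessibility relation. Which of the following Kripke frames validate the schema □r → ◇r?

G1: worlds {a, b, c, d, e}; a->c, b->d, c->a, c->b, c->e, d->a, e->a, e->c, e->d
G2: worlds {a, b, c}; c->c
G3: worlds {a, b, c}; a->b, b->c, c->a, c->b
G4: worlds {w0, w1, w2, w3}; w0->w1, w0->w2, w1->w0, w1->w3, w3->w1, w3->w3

G1, G3

This is the axiom for seriality; its first-order frame correspondent is ∀x ∃y Rxy.
G1: satisfies the condition.
G2: fails — world a has no successor.
G3: satisfies the condition.
G4: fails — world w2 has no successor.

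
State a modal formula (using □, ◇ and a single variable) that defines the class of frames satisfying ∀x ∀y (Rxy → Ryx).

The condition is symmetry. The B schema p → □◇p defines it.
Suppose p→□◇p is valid. Take Rxy and set V(p)={x}. Then p at x, so □◇p at x, so ◇p at y, so some z with Ryz has p; z=x, i.e. Ryx.

p → □◇p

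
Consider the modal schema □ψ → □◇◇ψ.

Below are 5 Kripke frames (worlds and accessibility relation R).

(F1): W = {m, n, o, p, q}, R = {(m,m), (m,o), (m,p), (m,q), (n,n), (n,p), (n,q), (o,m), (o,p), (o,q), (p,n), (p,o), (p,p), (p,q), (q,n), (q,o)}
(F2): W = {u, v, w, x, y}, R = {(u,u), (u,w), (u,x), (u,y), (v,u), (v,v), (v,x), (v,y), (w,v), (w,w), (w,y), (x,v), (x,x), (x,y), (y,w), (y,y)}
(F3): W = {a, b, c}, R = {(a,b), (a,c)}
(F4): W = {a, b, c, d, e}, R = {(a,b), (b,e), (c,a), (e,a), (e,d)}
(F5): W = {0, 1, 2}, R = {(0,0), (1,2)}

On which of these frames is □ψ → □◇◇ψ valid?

The schema corresponds to a generalized confluence (Geach) condition: ∀x ∀z (xRz → ∃w (xRw ∧ zR²w)).
(F1): ✓.
(F2): ✓.
(F3): fails — aRb but no w with aRw and bR²w.
(F4): fails — aRb but no w with aRw and bR²w.
(F5): fails — 1R2 but no w with 1Rw and 2R²w.

(F1), (F2)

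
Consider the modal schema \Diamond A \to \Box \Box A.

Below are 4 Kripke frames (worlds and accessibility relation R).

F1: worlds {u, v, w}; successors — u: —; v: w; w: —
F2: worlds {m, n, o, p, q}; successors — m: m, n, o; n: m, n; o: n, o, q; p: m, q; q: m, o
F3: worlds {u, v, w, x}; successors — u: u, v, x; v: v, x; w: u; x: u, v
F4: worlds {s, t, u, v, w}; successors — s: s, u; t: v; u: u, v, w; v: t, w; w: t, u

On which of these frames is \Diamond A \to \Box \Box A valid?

F1

The schema corresponds to a generalized confluence (Geach) condition: \forall x \forall y \forall z ((xRy \wedge x R^2 z) \to \exists w (y = w \wedge z = w)).
F1: satisfies the condition.
F2: fails — mRm, mR²n but m ≠ n.
F3: fails — uRu, uR²v but u ≠ v.
F4: fails — sRs, sR²u but s ≠ u.
Valid on: F1.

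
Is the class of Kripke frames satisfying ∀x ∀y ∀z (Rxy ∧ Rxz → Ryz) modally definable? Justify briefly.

Yes — defined by ◇r → □◇r

The condition is the Euclidean property. A defining modal formula is ◇r → □◇r.
Suppose ◇r→□◇r is valid. Take Rxy, Rxz and set V(r)={y}. Then ◇r at x, so □◇r at x, so ◇r at z, so some w with Rzw has r; w=y, i.e. Rzy. By symmetry of the argument, Ryz.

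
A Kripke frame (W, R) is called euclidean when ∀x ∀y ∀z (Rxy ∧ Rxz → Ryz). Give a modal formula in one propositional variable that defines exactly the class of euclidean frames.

◇ψ → □◇ψ

The condition is the Euclidean property. The 5 schema ◇ψ → □◇ψ defines it.
Suppose ◇ψ→□◇ψ is valid. Take Rxy, Rxz and set V(ψ)={y}. Then ◇ψ at x, so □◇ψ at x, so ◇ψ at z, so some w with Rzw has ψ; w=y, i.e. Rzy. By symmetry of the argument, Ryz.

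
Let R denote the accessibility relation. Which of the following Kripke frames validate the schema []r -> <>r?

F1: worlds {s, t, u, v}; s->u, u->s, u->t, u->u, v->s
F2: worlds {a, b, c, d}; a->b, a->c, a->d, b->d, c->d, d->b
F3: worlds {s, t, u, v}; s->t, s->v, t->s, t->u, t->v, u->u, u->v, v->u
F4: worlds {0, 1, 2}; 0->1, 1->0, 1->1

This is the axiom for seriality; its first-order frame correspondent is forall x exists y Rxy.
F1: fails — world t has no successor.
F2: satisfies the condition.
F3: satisfies the condition.
F4: fails — world 2 has no successor.
Valid on: F2, F3.

F2, F3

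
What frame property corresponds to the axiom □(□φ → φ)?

Suppose □(□φ→φ) is valid. Take Rxy and set V(φ)={w : Ryw}. Then at y, □φ holds; since □(□φ→φ) at x, □φ→φ at y, so φ at y, i.e. Ryy.

shift-reflexivity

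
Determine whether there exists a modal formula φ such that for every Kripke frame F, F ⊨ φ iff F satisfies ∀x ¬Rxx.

Not modally definable

Modal frame validity is preserved under surjective bounded morphisms.
The 4-cycle (worlds a,b,c,d with a→b→c→d→a) is irreflexive, and the map sending every world to a single reflexive point • is a surjective bounded morphism (forth: every edge maps to (•,•); back: every world has a successor). So any modal formula valid on the 4-cycle is also valid on the reflexive point, which is not irreflexive.
So no modal formula (or set of formulas) defines exactly the irreflexive frames.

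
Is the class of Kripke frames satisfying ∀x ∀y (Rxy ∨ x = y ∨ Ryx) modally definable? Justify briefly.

If a class were modally definable it would be closed under disjoint unions (Goldblatt–Thomason).
Take 2 disjoint single-world reflexive frames: each is trivially connected, but their disjoint union has 2 worlds with no edge between distinct components, so it is not connected.
So no modal formula (or set of formulas) defines exactly the connected frames.

Not definable by any modal formula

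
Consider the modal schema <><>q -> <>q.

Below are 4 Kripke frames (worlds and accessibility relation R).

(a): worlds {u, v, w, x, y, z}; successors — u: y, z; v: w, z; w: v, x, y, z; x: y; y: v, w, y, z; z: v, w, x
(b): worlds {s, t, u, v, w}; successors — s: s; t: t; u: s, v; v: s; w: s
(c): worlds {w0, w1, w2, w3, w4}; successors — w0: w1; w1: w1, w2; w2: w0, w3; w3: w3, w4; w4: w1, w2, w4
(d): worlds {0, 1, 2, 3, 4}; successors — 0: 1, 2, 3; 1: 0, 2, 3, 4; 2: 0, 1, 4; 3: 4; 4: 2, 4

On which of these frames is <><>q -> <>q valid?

Frame correspondent (Sahlqvist): forall x forall y forall z (Rxy & Ryz -> Rxz) — i.e. transitivity.
(a): fails — Ruz and Rzx but not Rux.
(b): holds.
(c): fails — Rw1w2 and Rw2w0 but not Rw1w0.
(d): fails — R10 and R01 but not R11.
Valid on: (b).

(b)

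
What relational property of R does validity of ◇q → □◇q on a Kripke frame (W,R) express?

Suppose ◇q→□◇q is valid. Take Rxy, Rxz and set V(q)={y}. Then ◇q at x, so □◇q at x, so ◇q at z, so some w with Rzw has q; w=y, i.e. Rzy. By symmetry of the argument, Ryz.

The Euclidean property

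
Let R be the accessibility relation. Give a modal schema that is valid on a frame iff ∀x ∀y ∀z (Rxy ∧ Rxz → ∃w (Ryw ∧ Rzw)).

The condition is convergence. The .2 schema ◇□ψ → □◇ψ defines it.
Suppose ◇□ψ→□◇ψ is valid. Take Rxy, Rxz and set V(ψ)={w : Ryw}. Then □ψ at y so ◇□ψ at x, so □◇ψ at x, so ◇ψ at z, giving w with Rzw and Ryw.

◇□ψ → □◇ψ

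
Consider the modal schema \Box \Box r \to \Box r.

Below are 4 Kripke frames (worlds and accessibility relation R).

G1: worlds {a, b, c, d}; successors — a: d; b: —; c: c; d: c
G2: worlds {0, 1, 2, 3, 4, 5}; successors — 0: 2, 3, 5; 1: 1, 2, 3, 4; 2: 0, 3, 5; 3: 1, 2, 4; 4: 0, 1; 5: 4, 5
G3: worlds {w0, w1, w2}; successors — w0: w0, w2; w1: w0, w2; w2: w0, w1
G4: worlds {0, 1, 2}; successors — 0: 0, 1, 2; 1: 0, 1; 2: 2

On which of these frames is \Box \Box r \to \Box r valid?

G4

Frame correspondent (Sahlqvist): \forall x \forall y (Rxy \to \exists z (Rxz \wedge Rzy)) — i.e. density.
G1: fails — Rad but no z with Raz and Rzd.
G2: fails — R20 but no z with R2z and Rz0.
G3: fails — Rw2w1 but no z with Rw2z and Rzw1.
G4: ✓.
Valid on: G4.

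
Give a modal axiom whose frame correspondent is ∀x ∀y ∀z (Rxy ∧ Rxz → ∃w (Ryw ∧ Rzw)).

A defining formula is ◇□ψ → □◇ψ (the .2 axiom).
Suppose ◇□ψ→□◇ψ is valid. Take Rxy, Rxz and set V(ψ)={w : Ryw}. Then □ψ at y so ◇□ψ at x, so □◇ψ at x, so ◇ψ at z, giving w with Rzw and Ryw.

◇□ψ → □◇ψ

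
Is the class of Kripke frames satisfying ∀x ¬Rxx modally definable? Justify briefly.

Any modally definable frame class is closed under surjective bounded morphisms.
The 4-cycle (worlds s,t,u,v with s→t→u→v→s) is irreflexive, and the map sending every world to a single reflexive point • is a surjective bounded morphism (forth: every edge maps to (•,•); back: every world has a successor). So any modal formula valid on the 4-cycle is also valid on the reflexive point, which is not irreflexive.
So no modal formula (or set of formulas) defines exactly the irreflexive frames.

No — not modally definable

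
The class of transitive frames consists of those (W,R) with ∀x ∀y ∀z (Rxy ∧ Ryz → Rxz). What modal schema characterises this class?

The condition is transitivity. The 4 schema □s → □□s defines it.
Suppose □s→□□s is valid. Take Rxy, Ryz and set V(s)={w : Rxw}. Then □s at x, so □□s at x, so □s at y, so s at z, i.e. Rxz.

□s → □□s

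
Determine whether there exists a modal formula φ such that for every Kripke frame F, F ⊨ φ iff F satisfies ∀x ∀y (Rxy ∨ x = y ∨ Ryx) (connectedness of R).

No

Any modally definable frame class is closed under disjoint unions.
Take 2 disjoint single-world reflexive frames: each is trivially connected, but their disjoint union has 2 worlds with no edge between distinct components, so it is not connected.
Hence connectedness of R is not modally definable.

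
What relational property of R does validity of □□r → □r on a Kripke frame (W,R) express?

Suppose □□r→□r is valid. Take Rxy and set V(r)={w : xR²w}. Then □□r at x, so □r at x, so r at y, i.e. ∃z(Rxz∧Rzy).
Conversely, on a frame with density the schema holds at every world under every valuation.
So the correspondent is density.

density: ∀x ∀y (Rxy → ∃z (Rxz ∧ Rzy))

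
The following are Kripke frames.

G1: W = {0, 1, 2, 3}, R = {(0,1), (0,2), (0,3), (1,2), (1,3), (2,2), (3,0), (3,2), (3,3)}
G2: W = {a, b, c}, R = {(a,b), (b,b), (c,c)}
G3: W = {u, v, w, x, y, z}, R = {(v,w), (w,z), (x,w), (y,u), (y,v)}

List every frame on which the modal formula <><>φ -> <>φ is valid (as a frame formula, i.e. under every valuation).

G2

The schema corresponds to a generalized confluence (Geach) condition: forall x forall y (x R^2 y -> exists w (y = w & xRw)).
G1: fails — 0R²0 but no w with 0=w and 0Rw.
G2: satisfies the condition.
G3: fails — vR²z but no t with z=t and vRt.
Valid on: G2.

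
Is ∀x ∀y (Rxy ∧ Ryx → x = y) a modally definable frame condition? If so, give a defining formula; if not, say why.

Any modally definable frame class is closed under surjective bounded morphisms.
The 4-cycle (worlds w0,w1,w2,w3 with w0→w1→w2→w3→w0) is antisymmetric. Sending even-indexed worlds to s and odd-indexed worlds to t is a surjective bounded morphism onto the two-world frame with s↔t, which is not antisymmetric.
So the class is not modally definable.

No — not modally definable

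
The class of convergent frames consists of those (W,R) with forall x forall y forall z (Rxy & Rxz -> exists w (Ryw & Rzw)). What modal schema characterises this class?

◇□s → □◇s

A defining formula is ◇□s → □◇s (the .2 axiom).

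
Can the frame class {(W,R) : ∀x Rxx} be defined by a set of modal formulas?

The condition is reflexivity. A defining modal formula is □r → r.

Definable; □r → r defines it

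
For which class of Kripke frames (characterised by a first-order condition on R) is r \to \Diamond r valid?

This schema is equivalent to the T axiom □r → r.
Its frame correspondent is reflexivity — \forall x Rxx.

Reflexivity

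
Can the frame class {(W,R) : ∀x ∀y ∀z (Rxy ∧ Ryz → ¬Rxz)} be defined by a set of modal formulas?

Modal frame validity is preserved under surjective bounded morphisms.
The 3-cycle (worlds w0,w1,w2 with w0→w1→w2→w0) is intransitive. Mapping every world to a single reflexive point • is a surjective bounded morphism; the reflexive point is not intransitive (R••∧R•• but R••).
Hence intransitivity is not modally definable.

No — not modally definable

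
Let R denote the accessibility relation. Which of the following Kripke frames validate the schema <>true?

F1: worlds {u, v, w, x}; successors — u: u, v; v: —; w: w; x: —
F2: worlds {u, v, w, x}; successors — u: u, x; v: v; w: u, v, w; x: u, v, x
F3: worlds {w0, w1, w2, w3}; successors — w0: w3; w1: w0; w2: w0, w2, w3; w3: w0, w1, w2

The schema corresponds to seriality: forall x exists y Rxy.
F1: fails — world v has no successor.
F2: condition met.
F3: condition met.
Valid on: F2, F3.

F2, F3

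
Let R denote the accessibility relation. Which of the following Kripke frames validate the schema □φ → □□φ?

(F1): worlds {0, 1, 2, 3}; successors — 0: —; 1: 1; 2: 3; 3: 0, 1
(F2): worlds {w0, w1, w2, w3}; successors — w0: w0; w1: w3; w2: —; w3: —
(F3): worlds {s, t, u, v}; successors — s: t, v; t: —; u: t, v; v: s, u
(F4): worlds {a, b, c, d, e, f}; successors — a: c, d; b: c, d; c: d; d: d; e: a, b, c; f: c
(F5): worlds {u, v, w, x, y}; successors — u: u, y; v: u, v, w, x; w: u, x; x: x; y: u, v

(F2)

Frame correspondent (Sahlqvist): ∀x ∀y ∀z (Rxy ∧ Ryz → Rxz) — i.e. transitivity.
(F1): fails — R23 and R30 but not R20.
(F2): condition met.
(F3): fails — Ruv and Rvu but not Ruu.
(F4): fails — Reb and Rbd but not Red.
(F5): fails — Rwu and Ruy but not Rwy.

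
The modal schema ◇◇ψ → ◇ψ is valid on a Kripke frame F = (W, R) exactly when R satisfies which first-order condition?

This is a form of the 4 axiom.
It corresponds to transitivity: ∀x ∀y ∀z (Rxy ∧ Ryz → Rxz).

Transitivity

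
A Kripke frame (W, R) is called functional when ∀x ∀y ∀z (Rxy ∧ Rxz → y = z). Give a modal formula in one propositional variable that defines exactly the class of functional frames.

This is partial functionality; the standard corresponding axiom is CD: ◇r → □r.
Suppose ◇r→□r is valid. Take Rxy, Rxz and set V(r)={y}. Then ◇r at x, so □r at x, so r at z, i.e. z=y.

◇r → □r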